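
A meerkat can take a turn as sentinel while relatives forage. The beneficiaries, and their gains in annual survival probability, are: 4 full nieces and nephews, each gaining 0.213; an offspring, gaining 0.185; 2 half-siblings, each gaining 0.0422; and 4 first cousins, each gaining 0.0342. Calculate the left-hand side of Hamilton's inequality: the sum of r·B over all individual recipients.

0.3437

r to a full niece or nephew = 1/4 (full aunt/uncle↔niece/nephew: two paths of length 3 through the shared grandparent pair: r = 2·(1/2)^3 = 1/4).
r to an offspring = 0.5 (one parent–offspring link: r = (1/2)^1 = 1/2).
r to a half-sibling = 0.25 (half-sibs share one parent — one path of length 2: r = (1/2)^2 = 1/4).
r to a first cousin = 1/8 (first cousins share one grandparent pair — two paths of length 4: r = 2·(1/2)^4 = 1/8).
Summing one r·B term per recipient: 4·0.25·0.213 + 1·0.5·0.185 + 2·0.25·0.0422 + 4·0.125·0.0342 = 0.3437.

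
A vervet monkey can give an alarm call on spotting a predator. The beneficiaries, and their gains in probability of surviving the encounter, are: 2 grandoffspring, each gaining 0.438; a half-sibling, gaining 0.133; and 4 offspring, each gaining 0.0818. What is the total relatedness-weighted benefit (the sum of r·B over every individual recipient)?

r to a grandoffspring = 1/4 (two parent–offspring links: r = (1/2)^2 = 1/4).
r to a half-sibling = 1/4 (half-sibs share one parent — one path of length 2: r = (1/2)^2 = 1/4).
r to an offspring = 0.5 (one parent–offspring link: r = (1/2)^1 = 1/2).
Summing one r·B term per recipient: 2·0.25·0.438 + 1·0.25·0.133 + 4·0.5·0.0818 = 0.41585.

0.41585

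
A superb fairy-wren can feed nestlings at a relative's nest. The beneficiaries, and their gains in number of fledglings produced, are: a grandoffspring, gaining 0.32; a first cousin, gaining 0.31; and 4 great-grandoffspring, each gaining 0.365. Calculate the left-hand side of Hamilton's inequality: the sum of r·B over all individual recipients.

0.30125

r to a grandoffspring = 0.25 (two parent–offspring links: r = (1/2)^2 = 1/4).
r to a first cousin = 1/8 (first cousins share one grandparent pair — two paths of length 4: r = 2·(1/2)^4 = 1/8).
r to a great-grandoffspring = 0.125 (three parent–offspring links: r = (1/2)^3 = 1/8).
Summing one r·B term per recipient: 1·0.25·0.32 + 1·0.125·0.31 + 4·0.125·0.365 = 0.30125.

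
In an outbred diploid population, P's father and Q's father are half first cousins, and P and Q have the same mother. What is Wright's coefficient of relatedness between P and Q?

Wright's path rule: contributions from independent ancestry routes add.
P and Q are related in two ways: half second cousins through their fathers (r = 1/64) and half-sibs through their shared mother (r = 1/4).
r = 1/64 + 1/4 = 0.265625.

0.265625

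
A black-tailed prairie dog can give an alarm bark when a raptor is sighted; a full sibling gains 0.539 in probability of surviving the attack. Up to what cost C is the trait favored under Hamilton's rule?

r to a full sibling = 0.5 (full sibs share both parents — two paths of length 2: r = 2·(1/2)^2 = 1/2).
Hamilton's rule: n·r·B > C, so the trait is favored while C < n·r·B = 1·0.5·0.539 = 0.2695.

0.2695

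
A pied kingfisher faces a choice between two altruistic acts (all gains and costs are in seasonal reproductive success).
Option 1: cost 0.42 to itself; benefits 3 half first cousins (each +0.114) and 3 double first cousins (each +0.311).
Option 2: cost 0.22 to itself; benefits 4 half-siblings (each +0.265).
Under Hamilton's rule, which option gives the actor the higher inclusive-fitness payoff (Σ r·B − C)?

Option 1: r to a half first cousin = 0.0625.
Option 1: r to a double first cousin = 0.25.
Option 1: Σ r·B − C = (3·0.0625·0.114 + 3·0.25·0.311) − 0.42 = -0.165375.
Option 2: r to a half-sibling = 0.25.
Option 2: Σ r·B − C = (4·0.25·0.265) − 0.22 = 0.045.
Option 2 has the higher net inclusive-fitness payoff.

Option 2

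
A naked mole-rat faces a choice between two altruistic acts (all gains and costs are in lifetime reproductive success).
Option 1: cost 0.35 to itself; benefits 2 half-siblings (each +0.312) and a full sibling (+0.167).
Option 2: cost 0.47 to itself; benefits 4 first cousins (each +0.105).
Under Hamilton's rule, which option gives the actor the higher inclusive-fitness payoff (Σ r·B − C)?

Option 1

Option 1: r to a half-sibling = 0.25.
Option 1: r to a full sibling = 0.5.
Option 1: Σ r·B − C = (2·0.25·0.312 + 1·0.5·0.167) − 0.35 = -0.1105.
Option 2: r to a first cousin = 0.125.
Option 2: Σ r·B − C = (4·0.125·0.105) − 0.47 = -0.4175.
Option 1 has the higher net inclusive-fitness payoff.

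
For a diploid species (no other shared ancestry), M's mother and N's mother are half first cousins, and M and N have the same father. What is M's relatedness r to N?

Independent pedigree routes through distinct common ancestors add.
M and N are related in two ways: half second cousins through their mothers (r = 1/64) and half-sibs through their shared father (r = 1/4).
r = 1/64 + 1/4 = 17/64 = 0.265625.

0.265625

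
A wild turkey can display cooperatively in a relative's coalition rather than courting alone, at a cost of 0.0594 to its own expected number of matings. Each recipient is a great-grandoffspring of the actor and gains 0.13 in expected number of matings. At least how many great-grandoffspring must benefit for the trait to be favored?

r to a great-grandoffspring = 1/8 (three parent–offspring links: r = (1/2)^3 = 1/8).
Hamilton's rule: n·r·B > C  ⇒  n > C/(r·B) = 0.0594/(0.125·0.13) = 3.655.
The smallest integer exceeding 3.655 is 4.

4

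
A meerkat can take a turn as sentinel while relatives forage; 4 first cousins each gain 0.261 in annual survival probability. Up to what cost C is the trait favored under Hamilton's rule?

0.1305

r to a first cousin = 1/8 (first cousins share one grandparent pair — two paths of length 4: r = 2·(1/2)^4 = 1/8).
Hamilton's rule: n·r·B > C, so the trait is favored while C < n·r·B = 4·0.125·0.261 = 0.1305.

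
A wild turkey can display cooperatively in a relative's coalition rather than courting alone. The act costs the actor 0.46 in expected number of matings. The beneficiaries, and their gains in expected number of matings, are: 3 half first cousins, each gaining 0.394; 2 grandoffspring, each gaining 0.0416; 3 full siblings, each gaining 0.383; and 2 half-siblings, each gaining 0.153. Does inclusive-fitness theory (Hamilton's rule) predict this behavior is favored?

Hamilton's rule: the trait is favored when the sum of r·B over every recipient exceeds the actor's cost C.
r to a half first cousin = 1/16 (half first cousins share one grandparent — one path of length 4: r = (1/2)^4 = 1/16).
r to a grandoffspring = 0.25 (two parent–offspring links: r = (1/2)^2 = 1/4).
r to a full sibling = 0.5 (full sibs share both parents — two paths of length 2: r = 2·(1/2)^2 = 1/2).
r to a half-sibling = 1/4 (half-sibs share one parent — one path of length 2: r = (1/2)^2 = 1/4).
Summing one r·B term per recipient: 3·0.0625·0.394 + 2·0.25·0.0416 + 3·0.5·0.383 + 2·0.25·0.153 = 0.745675.
0.745675 > 0.46: the indirect benefit exceeds the cost.

Yes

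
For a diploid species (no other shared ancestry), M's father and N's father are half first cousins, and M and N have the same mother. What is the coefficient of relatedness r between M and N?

0.265625

Wright's path rule: contributions from independent ancestry routes add.
M and N are related in two ways: half second cousins through their fathers (r = 1/64) and half-sibs through their shared mother (r = 1/4).
r = 1/64 + 1/4 = 17/64 = 0.265625.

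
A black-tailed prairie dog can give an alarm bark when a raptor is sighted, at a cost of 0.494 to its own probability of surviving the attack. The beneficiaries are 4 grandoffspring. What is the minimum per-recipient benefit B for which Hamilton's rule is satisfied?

r to a grandoffspring = 1/4 (two parent–offspring links: r = (1/2)^2 = 1/4).
Hamilton's rule with n recipients of equal r: n·r·B > C, so B > C/(n·r) = 0.494/(4·0.25) = 0.494.

0.494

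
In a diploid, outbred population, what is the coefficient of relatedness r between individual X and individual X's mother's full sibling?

Each parent–offspring link contributes a factor of 1/2, and independent paths through distinct common ancestors add.
Full aunt/uncle↔niece/nephew: two paths of length 3 through the shared grandparent pair: r = 2·(1/2)^3 = 1/4.

0.25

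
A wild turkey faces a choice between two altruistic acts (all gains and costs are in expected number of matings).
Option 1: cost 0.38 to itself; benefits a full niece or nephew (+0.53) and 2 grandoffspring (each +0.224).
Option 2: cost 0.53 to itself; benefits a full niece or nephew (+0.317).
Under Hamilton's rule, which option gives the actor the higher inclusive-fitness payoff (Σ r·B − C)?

Option 1: r to a full niece or nephew = 0.25.
Option 1: r to a grandoffspring = 0.25.
Option 1: Σ r·B − C = (1·0.25·0.53 + 2·0.25·0.224) − 0.38 = -0.1355.
Option 2: r to a full niece or nephew = 0.25.
Option 2: Σ r·B − C = (1·0.25·0.317) − 0.53 = -0.45075.
Option 1 has the higher net inclusive-fitness payoff.

Option 1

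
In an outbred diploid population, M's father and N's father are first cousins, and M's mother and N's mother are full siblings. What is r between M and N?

Independent pedigree routes through distinct common ancestors add.
M and N are related in two ways: second cousins through their fathers (r = 1/32) and first cousins through their mothers (r = 1/8).
r = 1/32 + 1/8 = 5/32 = 0.15625.

0.15625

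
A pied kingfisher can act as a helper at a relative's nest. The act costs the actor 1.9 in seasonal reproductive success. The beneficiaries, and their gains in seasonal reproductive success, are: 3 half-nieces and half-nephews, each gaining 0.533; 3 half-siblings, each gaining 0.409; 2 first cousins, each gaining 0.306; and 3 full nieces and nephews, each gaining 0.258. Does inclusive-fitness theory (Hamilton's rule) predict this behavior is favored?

Hamilton's rule: the trait is favored when the sum of r·B over every recipient exceeds the actor's cost C.
r to a half-niece or half-nephew = 0.125 (half-aunt/uncle↔niece/nephew: one path of length 3: r = (1/2)^3 = 1/8).
r to a half-sibling = 1/4 (half-sibs share one parent — one path of length 2: r = (1/2)^2 = 1/4).
r to a first cousin = 0.125 (first cousins share one grandparent pair — two paths of length 4: r = 2·(1/2)^4 = 1/8).
r to a full niece or nephew = 1/4 (full aunt/uncle↔niece/nephew: two paths of length 3 through the shared grandparent pair: r = 2·(1/2)^3 = 1/4).
Summing one r·B term per recipient: 3·0.125·0.533 + 3·0.25·0.409 + 2·0.125·0.306 + 3·0.25·0.258 = 0.776625.
0.776625 < 1.9: the indirect benefit is less than the cost.

No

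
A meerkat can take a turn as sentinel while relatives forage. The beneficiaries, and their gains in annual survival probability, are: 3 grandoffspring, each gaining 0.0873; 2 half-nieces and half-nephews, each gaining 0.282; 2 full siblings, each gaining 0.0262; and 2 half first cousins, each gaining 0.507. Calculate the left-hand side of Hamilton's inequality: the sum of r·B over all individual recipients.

r to a grandoffspring = 0.25 (two parent–offspring links: r = (1/2)^2 = 1/4).
r to a half-niece or half-nephew = 1/8 (half-aunt/uncle↔niece/nephew: one path of length 3: r = (1/2)^3 = 1/8).
r to a full sibling = 0.5 (full sibs share both parents — two paths of length 2: r = 2·(1/2)^2 = 1/2).
r to a half first cousin = 1/16 (half first cousins share one grandparent — one path of length 4: r = (1/2)^4 = 1/16).
Summing one r·B term per recipient: 3·0.25·0.0873 + 2·0.125·0.282 + 2·0.5·0.0262 + 2·0.0625·0.507 = 0.22555.

0.22555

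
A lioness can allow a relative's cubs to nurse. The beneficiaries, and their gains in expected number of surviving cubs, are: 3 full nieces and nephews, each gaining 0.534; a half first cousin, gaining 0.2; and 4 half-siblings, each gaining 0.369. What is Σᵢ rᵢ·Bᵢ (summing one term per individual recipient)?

0.782

r to a full niece or nephew = 1/4 (full aunt/uncle↔niece/nephew: two paths of length 3 through the shared grandparent pair: r = 2·(1/2)^3 = 1/4).
r to a half first cousin = 0.0625 (half first cousins share one grandparent — one path of length 4: r = (1/2)^4 = 1/16).
r to a half-sibling = 0.25 (half-sibs share one parent — one path of length 2: r = (1/2)^2 = 1/4).
Summing one r·B term per recipient: 3·0.25·0.534 + 1·0.0625·0.2 + 4·0.25·0.369 = 0.782.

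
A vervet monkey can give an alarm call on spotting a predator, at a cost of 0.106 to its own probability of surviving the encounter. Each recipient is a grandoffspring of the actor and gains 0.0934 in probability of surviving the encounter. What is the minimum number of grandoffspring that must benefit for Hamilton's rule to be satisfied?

r to a grandoffspring = 0.25 (two parent–offspring links: r = (1/2)^2 = 1/4).
Hamilton's rule: n·r·B > C  ⇒  n > C/(r·B) = 0.106/(0.25·0.0934) = 4.54.
The smallest integer exceeding 4.54 is 5.

5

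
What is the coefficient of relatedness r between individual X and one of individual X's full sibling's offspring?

0.25

Each parent–offspring link contributes a factor of 1/2, and independent paths through distinct common ancestors add.
Full aunt/uncle↔niece/nephew: two paths of length 3 through the shared grandparent pair: r = 2·(1/2)^3 = 1/4.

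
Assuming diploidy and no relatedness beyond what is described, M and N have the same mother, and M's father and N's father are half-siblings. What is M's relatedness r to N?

0.3125

With two independent routes of shared ancestry, r is the sum of the two contributions.
M and N are related in two ways: half-sibs through their shared mother (r = 1/4) and half first cousins through their fathers (r = 1/16).
r = 1/4 + 1/16 = 5/16 = 0.3125.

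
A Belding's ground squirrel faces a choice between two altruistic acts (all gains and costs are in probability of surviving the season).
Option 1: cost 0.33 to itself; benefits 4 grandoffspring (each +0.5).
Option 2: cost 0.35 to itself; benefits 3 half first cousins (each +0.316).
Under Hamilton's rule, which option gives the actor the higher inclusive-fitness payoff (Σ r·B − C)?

Option 1

Option 1: r to a grandoffspring = 0.25.
Option 1: Σ r·B − C = (4·0.25·0.5) − 0.33 = 0.17.
Option 2: r to a half first cousin = 0.0625.
Option 2: Σ r·B − C = (3·0.0625·0.316) − 0.35 = -0.29075.
Option 1 has the higher net inclusive-fitness payoff.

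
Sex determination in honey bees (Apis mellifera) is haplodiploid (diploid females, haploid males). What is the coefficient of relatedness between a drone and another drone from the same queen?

Haploid brothers each carry a random half of the queen's diploid genome, so on average they share half: r = 1/2.

0.5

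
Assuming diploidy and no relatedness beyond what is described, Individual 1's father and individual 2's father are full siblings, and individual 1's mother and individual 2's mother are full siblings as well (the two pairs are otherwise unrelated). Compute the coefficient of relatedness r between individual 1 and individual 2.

With two independent routes of shared ancestry, r is the sum of the two contributions.
Individual 1 and individual 2 are related in two ways: first cousins through their fathers (r = 1/8) and first cousins through their mothers (r = 1/8) — i.e. double first cousins.
r = 1/8 + 1/8 = 0.25.

0.25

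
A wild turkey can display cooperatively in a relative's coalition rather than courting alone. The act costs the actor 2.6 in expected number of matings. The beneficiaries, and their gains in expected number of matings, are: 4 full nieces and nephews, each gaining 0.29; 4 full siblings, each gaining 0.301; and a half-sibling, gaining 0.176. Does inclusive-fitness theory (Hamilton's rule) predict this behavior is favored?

Hamilton's rule: the trait is favored when the sum of r·B over every recipient exceeds the actor's cost C.
r to a full niece or nephew = 0.25 (full aunt/uncle↔niece/nephew: two paths of length 3 through the shared grandparent pair: r = 2·(1/2)^3 = 1/4).
r to a full sibling = 1/2 (full sibs share both parents — two paths of length 2: r = 2·(1/2)^2 = 1/2).
r to a half-sibling = 0.25 (half-sibs share one parent — one path of length 2: r = (1/2)^2 = 1/4).
Summing one r·B term per recipient: 4·0.25·0.29 + 4·0.5·0.301 + 1·0.25·0.176 = 0.936.
0.936 < 2.6: the indirect benefit is less than the cost.

No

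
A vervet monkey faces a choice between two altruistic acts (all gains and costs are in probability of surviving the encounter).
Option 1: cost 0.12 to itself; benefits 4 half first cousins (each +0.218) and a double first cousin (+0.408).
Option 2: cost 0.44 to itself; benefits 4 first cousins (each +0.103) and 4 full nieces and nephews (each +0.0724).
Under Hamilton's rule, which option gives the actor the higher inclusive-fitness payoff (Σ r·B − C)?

Option 1: r to a half first cousin = 0.0625.
Option 1: r to a double first cousin = 0.25.
Option 1: Σ r·B − C = (4·0.0625·0.218 + 1·0.25·0.408) − 0.12 = 0.0365.
Option 2: r to a first cousin = 0.125.
Option 2: r to a full niece or nephew = 0.25.
Option 2: Σ r·B − C = (4·0.125·0.103 + 4·0.25·0.0724) − 0.44 = -0.3161.
Option 1 has the higher net inclusive-fitness payoff.

Option 1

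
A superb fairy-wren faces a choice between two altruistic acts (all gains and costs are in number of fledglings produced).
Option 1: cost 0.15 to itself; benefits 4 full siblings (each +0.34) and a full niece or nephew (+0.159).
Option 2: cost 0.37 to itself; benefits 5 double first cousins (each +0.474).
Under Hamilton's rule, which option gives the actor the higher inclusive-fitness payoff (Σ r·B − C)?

Option 1

Option 1: r to a full sibling = 0.5.
Option 1: r to a full niece or nephew = 0.25.
Option 1: Σ r·B − C = (4·0.5·0.34 + 1·0.25·0.159) − 0.15 = 0.56975.
Option 2: r to a double first cousin = 0.25.
Option 2: Σ r·B − C = (5·0.25·0.474) − 0.37 = 0.2225.
Option 1 has the higher net inclusive-fitness payoff.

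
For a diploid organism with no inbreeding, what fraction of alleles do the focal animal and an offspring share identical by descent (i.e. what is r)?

One parent–offspring link: r = (1/2)^1 = 1/2.

0.5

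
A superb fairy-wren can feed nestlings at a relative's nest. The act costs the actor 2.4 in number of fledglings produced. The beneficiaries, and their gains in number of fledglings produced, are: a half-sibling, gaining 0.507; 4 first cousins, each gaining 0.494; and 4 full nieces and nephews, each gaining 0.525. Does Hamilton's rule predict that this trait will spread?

No

Hamilton's rule: the trait is favored when the sum of r·B over every recipient exceeds the actor's cost C.
r to a half-sibling = 0.25 (half-sibs share one parent — one path of length 2: r = (1/2)^2 = 1/4).
r to a first cousin = 1/8 (first cousins share one grandparent pair — two paths of length 4: r = 2·(1/2)^4 = 1/8).
r to a full niece or nephew = 1/4 (full aunt/uncle↔niece/nephew: two paths of length 3 through the shared grandparent pair: r = 2·(1/2)^3 = 1/4).
Summing one r·B term per recipient: 1·0.25·0.507 + 4·0.125·0.494 + 4·0.25·0.525 = 0.89875.
0.89875 < 2.4: the indirect benefit is less than the cost.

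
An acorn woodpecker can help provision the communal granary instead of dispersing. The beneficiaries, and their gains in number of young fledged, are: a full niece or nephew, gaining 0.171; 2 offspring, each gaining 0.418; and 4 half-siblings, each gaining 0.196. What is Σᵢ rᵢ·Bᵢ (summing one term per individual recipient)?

r to a full niece or nephew = 1/4 (full aunt/uncle↔niece/nephew: two paths of length 3 through the shared grandparent pair: r = 2·(1/2)^3 = 1/4).
r to an offspring = 0.5 (one parent–offspring link: r = (1/2)^1 = 1/2).
r to a half-sibling = 0.25 (half-sibs share one parent — one path of length 2: r = (1/2)^2 = 1/4).
Summing one r·B term per recipient: 1·0.25·0.171 + 2·0.5·0.418 + 4·0.25·0.196 = 0.65675.

0.65675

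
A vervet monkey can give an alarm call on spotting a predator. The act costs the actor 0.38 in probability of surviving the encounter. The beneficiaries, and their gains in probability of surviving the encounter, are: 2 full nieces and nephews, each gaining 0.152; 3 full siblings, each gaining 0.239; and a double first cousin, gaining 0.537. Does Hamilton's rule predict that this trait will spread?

Yes

Hamilton's rule: the trait is favored when the sum of r·B over every recipient exceeds the actor's cost C.
r to a full niece or nephew = 1/4 (full aunt/uncle↔niece/nephew: two paths of length 3 through the shared grandparent pair: r = 2·(1/2)^3 = 1/4).
r to a full sibling = 0.5 (full sibs share both parents — two paths of length 2: r = 2·(1/2)^2 = 1/2).
r to a double first cousin = 0.25 (double first cousins share both grandparent pairs — four paths of length 4: r = 4·(1/2)^4 = 1/4).
Summing one r·B term per recipient: 2·0.25·0.152 + 3·0.5·0.239 + 1·0.25·0.537 = 0.56875.
0.56875 > 0.38: the indirect benefit exceeds the cost.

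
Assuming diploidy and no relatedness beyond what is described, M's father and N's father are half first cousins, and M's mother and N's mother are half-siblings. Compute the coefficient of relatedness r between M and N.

0.078125

Relatedness sums over independent paths through distinct common ancestors.
M and N are related in two ways: half second cousins through their fathers (r = 1/64) and half first cousins through their mothers (r = 1/16).
r = 1/64 + 1/16 = 5/64 = 0.078125.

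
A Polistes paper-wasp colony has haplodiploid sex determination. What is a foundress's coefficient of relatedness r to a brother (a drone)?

Her haploid brother carries none of their father's genes and a random half of their mother's genome; that half matches the maternal half of her own genome with probability 1/2: r = 1/2 · 1/2 = 1/4.

0.25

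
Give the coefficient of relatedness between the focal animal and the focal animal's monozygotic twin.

Each parent–offspring link contributes a factor of 1/2, and independent paths through distinct common ancestors add.
Monozygotic twins share every allele identical by descent: r = 1.

1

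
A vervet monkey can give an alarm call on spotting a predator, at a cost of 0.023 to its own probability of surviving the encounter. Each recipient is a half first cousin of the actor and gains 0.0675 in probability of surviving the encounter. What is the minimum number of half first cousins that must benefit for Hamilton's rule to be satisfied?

6

r to a half first cousin = 1/16 (half first cousins share one grandparent — one path of length 4: r = (1/2)^4 = 1/16).
Hamilton's rule: n·r·B > C  ⇒  n > C/(r·B) = 0.023/(0.0625·0.0675) = 5.452.
The smallest integer exceeding 5.452 is 6.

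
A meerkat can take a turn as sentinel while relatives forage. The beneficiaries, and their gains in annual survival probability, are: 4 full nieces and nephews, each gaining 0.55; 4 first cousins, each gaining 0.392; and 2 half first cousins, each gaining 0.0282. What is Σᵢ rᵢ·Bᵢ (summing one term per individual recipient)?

r to a full niece or nephew = 0.25 (full aunt/uncle↔niece/nephew: two paths of length 3 through the shared grandparent pair: r = 2·(1/2)^3 = 1/4).
r to a first cousin = 0.125 (first cousins share one grandparent pair — two paths of length 4: r = 2·(1/2)^4 = 1/8).
r to a half first cousin = 0.0625 (half first cousins share one grandparent — one path of length 4: r = (1/2)^4 = 1/16).
Summing one r·B term per recipient: 4·0.25·0.55 + 4·0.125·0.392 + 2·0.0625·0.0282 = 0.749525.

0.749525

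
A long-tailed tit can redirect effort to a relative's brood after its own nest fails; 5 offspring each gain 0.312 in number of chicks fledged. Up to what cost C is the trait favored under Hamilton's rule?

0.78

r to an offspring = 0.5 (one parent–offspring link: r = (1/2)^1 = 1/2).
Hamilton's rule: n·r·B > C, so the trait is favored while C < n·r·B = 5·0.5·0.312 = 0.78.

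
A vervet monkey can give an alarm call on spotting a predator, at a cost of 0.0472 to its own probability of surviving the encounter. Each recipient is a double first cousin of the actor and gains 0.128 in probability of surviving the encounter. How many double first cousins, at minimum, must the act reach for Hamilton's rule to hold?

2

r to a double first cousin = 1/4 (double first cousins share both grandparent pairs — four paths of length 4: r = 4·(1/2)^4 = 1/4).
Hamilton's rule: n·r·B > C  ⇒  n > C/(r·B) = 0.0472/(0.25·0.128) = 1.475.
The smallest integer exceeding 1.475 is 2.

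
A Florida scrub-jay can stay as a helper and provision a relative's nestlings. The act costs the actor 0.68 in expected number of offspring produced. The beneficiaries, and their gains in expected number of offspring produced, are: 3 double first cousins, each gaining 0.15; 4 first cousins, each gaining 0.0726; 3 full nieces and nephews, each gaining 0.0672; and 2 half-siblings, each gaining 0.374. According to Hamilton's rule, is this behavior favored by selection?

No

Hamilton's rule: the trait is favored when the sum of r·B over every recipient exceeds the actor's cost C.
r to a double first cousin = 0.25 (double first cousins share both grandparent pairs — four paths of length 4: r = 4·(1/2)^4 = 1/4).
r to a first cousin = 0.125 (first cousins share one grandparent pair — two paths of length 4: r = 2·(1/2)^4 = 1/8).
r to a full niece or nephew = 1/4 (full aunt/uncle↔niece/nephew: two paths of length 3 through the shared grandparent pair: r = 2·(1/2)^3 = 1/4).
r to a half-sibling = 1/4 (half-sibs share one parent — one path of length 2: r = (1/2)^2 = 1/4).
Summing one r·B term per recipient: 3·0.25·0.15 + 4·0.125·0.0726 + 3·0.25·0.0672 + 2·0.25·0.374 = 0.3862.
0.3862 < 0.68: the indirect benefit is less than the cost.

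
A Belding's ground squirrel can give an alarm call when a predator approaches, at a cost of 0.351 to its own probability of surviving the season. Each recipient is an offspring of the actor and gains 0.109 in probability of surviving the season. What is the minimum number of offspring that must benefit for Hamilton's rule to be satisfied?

7

r to an offspring = 0.5 (one parent–offspring link: r = (1/2)^1 = 1/2).
Hamilton's rule: n·r·B > C  ⇒  n > C/(r·B) = 0.351/(0.5·0.109) = 6.44.
The smallest integer exceeding 6.44 is 7.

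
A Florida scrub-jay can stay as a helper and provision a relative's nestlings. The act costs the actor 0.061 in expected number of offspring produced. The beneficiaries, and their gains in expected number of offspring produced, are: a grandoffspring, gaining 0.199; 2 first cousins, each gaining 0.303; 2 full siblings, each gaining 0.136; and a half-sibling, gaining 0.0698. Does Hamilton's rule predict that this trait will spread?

Hamilton's rule: the trait is favored when the sum of r·B over every recipient exceeds the actor's cost C.
r to a grandoffspring = 0.25 (two parent–offspring links: r = (1/2)^2 = 1/4).
r to a first cousin = 1/8 (first cousins share one grandparent pair — two paths of length 4: r = 2·(1/2)^4 = 1/8).
r to a full sibling = 0.5 (full sibs share both parents — two paths of length 2: r = 2·(1/2)^2 = 1/2).
r to a half-sibling = 1/4 (half-sibs share one parent — one path of length 2: r = (1/2)^2 = 1/4).
Summing one r·B term per recipient: 1·0.25·0.199 + 2·0.125·0.303 + 2·0.5·0.136 + 1·0.25·0.0698 = 0.27895.
0.27895 > 0.061: the indirect benefit exceeds the cost.

Yes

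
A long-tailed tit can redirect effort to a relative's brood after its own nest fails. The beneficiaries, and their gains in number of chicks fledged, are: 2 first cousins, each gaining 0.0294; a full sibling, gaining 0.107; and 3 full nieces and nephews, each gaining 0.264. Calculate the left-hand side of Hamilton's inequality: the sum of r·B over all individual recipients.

r to a first cousin = 0.125 (first cousins share one grandparent pair — two paths of length 4: r = 2·(1/2)^4 = 1/8).
r to a full sibling = 0.5 (full sibs share both parents — two paths of length 2: r = 2·(1/2)^2 = 1/2).
r to a full niece or nephew = 1/4 (full aunt/uncle↔niece/nephew: two paths of length 3 through the shared grandparent pair: r = 2·(1/2)^3 = 1/4).
Summing one r·B term per recipient: 2·0.125·0.0294 + 1·0.5·0.107 + 3·0.25·0.264 = 0.25885.

0.25885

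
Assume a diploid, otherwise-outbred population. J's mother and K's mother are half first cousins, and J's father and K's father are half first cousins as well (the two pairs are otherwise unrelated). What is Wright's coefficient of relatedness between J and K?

0.03125

With two independent routes of shared ancestry, r is the sum of the two contributions.
J and K are related in two ways: half second cousins through their mothers (r = 1/64) and half second cousins through their fathers (r = 1/64).
r = 1/64 + 1/64 = 0.03125.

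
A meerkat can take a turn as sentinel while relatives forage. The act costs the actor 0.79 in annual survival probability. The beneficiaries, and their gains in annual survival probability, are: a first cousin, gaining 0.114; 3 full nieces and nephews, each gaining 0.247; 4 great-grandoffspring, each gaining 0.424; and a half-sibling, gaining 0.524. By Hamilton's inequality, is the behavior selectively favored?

Hamilton's rule: the trait is favored when the sum of r·B over every recipient exceeds the actor's cost C.
r to a first cousin = 0.125 (first cousins share one grandparent pair — two paths of length 4: r = 2·(1/2)^4 = 1/8).
r to a full niece or nephew = 1/4 (full aunt/uncle↔niece/nephew: two paths of length 3 through the shared grandparent pair: r = 2·(1/2)^3 = 1/4).
r to a great-grandoffspring = 0.125 (three parent–offspring links: r = (1/2)^3 = 1/8).
r to a half-sibling = 1/4 (half-sibs share one parent — one path of length 2: r = (1/2)^2 = 1/4).
Summing one r·B term per recipient: 1·0.125·0.114 + 3·0.25·0.247 + 4·0.125·0.424 + 1·0.25·0.524 = 0.5425.
0.5425 < 0.79: the indirect benefit is less than the cost.

No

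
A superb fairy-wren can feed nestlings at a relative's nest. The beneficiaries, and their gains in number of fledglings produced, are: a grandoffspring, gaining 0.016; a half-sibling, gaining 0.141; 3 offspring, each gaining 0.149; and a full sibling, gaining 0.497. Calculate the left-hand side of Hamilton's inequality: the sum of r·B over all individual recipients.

0.51125

r to a grandoffspring = 0.25 (two parent–offspring links: r = (1/2)^2 = 1/4).
r to a half-sibling = 1/4 (half-sibs share one parent — one path of length 2: r = (1/2)^2 = 1/4).
r to an offspring = 0.5 (one parent–offspring link: r = (1/2)^1 = 1/2).
r to a full sibling = 0.5 (full sibs share both parents — two paths of length 2: r = 2·(1/2)^2 = 1/2).
Summing one r·B term per recipient: 1·0.25·0.016 + 1·0.25·0.141 + 3·0.5·0.149 + 1·0.5·0.497 = 0.51125.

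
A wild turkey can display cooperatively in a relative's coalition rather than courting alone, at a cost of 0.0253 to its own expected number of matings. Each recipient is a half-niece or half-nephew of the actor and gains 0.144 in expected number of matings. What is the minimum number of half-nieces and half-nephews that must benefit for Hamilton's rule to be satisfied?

2

r to a half-niece or half-nephew = 0.125 (half-aunt/uncle↔niece/nephew: one path of length 3: r = (1/2)^3 = 1/8).
Hamilton's rule: n·r·B > C  ⇒  n > C/(r·B) = 0.0253/(0.125·0.144) = 1.406.
The smallest integer exceeding 1.406 is 2.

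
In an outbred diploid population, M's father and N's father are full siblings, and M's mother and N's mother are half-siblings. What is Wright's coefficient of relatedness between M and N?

Relatedness sums over independent paths through distinct common ancestors.
M and N are related in two ways: first cousins through their fathers (r = 1/8) and half first cousins through their mothers (r = 1/16).
r = 1/8 + 1/16 = 3/16 = 0.1875.

0.1875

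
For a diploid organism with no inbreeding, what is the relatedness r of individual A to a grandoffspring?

0.25

Two parent–offspring links: r = (1/2)^2 = 1/4.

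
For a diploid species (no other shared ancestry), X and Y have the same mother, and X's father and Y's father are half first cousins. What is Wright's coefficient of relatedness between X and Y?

0.265625

Relatedness sums over independent paths through distinct common ancestors.
X and Y are related in two ways: half-sibs through their shared mother (r = 1/4) and half second cousins through their fathers (r = 1/64).
r = 1/4 + 1/64 = 17/64 = 0.265625.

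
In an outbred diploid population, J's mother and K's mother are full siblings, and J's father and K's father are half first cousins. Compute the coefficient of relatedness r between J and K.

0.140625

With two independent routes of shared ancestry, r is the sum of the two contributions.
J and K are related in two ways: first cousins through their mothers (r = 1/8) and half second cousins through their fathers (r = 1/64).
r = 1/8 + 1/64 = 0.140625.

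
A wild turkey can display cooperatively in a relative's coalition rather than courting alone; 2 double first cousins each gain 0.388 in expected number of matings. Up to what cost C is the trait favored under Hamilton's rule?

0.194

r to a double first cousin = 0.25 (double first cousins share both grandparent pairs — four paths of length 4: r = 4·(1/2)^4 = 1/4).
Hamilton's rule: n·r·B > C, so the trait is favored while C < n·r·B = 2·0.25·0.388 = 0.194.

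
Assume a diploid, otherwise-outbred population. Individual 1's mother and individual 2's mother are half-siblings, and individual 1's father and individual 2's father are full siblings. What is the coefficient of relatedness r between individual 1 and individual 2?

Independent pedigree routes through distinct common ancestors add.
Individual 1 and individual 2 are related in two ways: half first cousins through their mothers (r = 1/16) and first cousins through their fathers (r = 1/8).
r = 1/16 + 1/8 = 3/16 = 0.1875.

0.1875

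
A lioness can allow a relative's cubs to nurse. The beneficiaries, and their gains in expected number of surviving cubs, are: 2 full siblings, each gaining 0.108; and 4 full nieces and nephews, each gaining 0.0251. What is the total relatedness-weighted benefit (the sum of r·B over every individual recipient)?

0.1331

r to a full sibling = 1/2 (full sibs share both parents — two paths of length 2: r = 2·(1/2)^2 = 1/2).
r to a full niece or nephew = 1/4 (full aunt/uncle↔niece/nephew: two paths of length 3 through the shared grandparent pair: r = 2·(1/2)^3 = 1/4).
Summing one r·B term per recipient: 2·0.5·0.108 + 4·0.25·0.0251 = 0.1331.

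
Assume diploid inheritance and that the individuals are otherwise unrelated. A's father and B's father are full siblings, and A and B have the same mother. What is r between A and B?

0.375

Relatedness sums over independent paths through distinct common ancestors.
A and B are related in two ways: first cousins through their fathers (r = 1/8) and half-sibs through their shared mother (r = 1/4).
r = 1/8 + 1/4 = 0.375.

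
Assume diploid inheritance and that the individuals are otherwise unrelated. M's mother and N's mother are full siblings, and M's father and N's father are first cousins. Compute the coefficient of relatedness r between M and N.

Independent pedigree routes through distinct common ancestors add.
M and N are related in two ways: first cousins through their mothers (r = 1/8) and second cousins through their fathers (r = 1/32).
r = 1/8 + 1/32 = 5/32 = 0.15625.

0.15625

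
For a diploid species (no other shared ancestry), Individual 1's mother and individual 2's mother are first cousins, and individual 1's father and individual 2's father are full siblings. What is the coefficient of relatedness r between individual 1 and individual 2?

Wright's path rule: contributions from independent ancestry routes add.
Individual 1 and individual 2 are related in two ways: second cousins through their mothers (r = 1/32) and first cousins through their fathers (r = 1/8).
r = 1/32 + 1/8 = 0.15625.

0.15625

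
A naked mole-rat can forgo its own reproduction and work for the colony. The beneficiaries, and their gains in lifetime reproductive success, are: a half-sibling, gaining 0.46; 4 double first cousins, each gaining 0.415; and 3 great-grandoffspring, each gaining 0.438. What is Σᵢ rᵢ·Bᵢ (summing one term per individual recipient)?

0.69425

r to a half-sibling = 1/4 (half-sibs share one parent — one path of length 2: r = (1/2)^2 = 1/4).
r to a double first cousin = 1/4 (double first cousins share both grandparent pairs — four paths of length 4: r = 4·(1/2)^4 = 1/4).
r to a great-grandoffspring = 0.125 (three parent–offspring links: r = (1/2)^3 = 1/8).
Summing one r·B term per recipient: 1·0.25·0.46 + 4·0.25·0.415 + 3·0.125·0.438 = 0.69425.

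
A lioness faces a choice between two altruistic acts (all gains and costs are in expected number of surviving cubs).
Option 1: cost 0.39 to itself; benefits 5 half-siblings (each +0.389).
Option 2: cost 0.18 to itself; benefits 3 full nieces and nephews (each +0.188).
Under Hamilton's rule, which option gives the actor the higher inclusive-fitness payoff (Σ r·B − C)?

Option 1: r to a half-sibling = 0.25.
Option 1: Σ r·B − C = (5·0.25·0.389) − 0.39 = 0.09625.
Option 2: r to a full niece or nephew = 0.25.
Option 2: Σ r·B − C = (3·0.25·0.188) − 0.18 = -0.039.
Option 1 has the higher net inclusive-fitness payoff.

Option 1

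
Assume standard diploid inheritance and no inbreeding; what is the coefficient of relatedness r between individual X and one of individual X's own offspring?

Each parent–offspring link contributes a factor of 1/2, and independent paths through distinct common ancestors add.
One parent–offspring link: r = (1/2)^1 = 1/2.

0.5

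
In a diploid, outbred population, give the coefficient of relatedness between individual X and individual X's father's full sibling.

0.25

Each parent–offspring link contributes a factor of 1/2, and independent paths through distinct common ancestors add.
Full aunt/uncle↔niece/nephew: two paths of length 3 through the shared grandparent pair: r = 2·(1/2)^3 = 1/4.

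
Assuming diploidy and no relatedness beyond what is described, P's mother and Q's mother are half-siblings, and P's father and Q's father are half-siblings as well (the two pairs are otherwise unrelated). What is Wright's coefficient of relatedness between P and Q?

0.125

With two independent routes of shared ancestry, r is the sum of the two contributions.
P and Q are related in two ways: half first cousins through their mothers (r = 1/16) and half first cousins through their fathers (r = 1/16).
r = 1/16 + 1/16 = 1/8 = 0.125.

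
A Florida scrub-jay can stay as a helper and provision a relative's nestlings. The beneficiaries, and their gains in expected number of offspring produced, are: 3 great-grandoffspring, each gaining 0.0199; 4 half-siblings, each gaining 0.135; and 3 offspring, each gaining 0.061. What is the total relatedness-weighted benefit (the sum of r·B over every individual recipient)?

r to a great-grandoffspring = 1/8 (three parent–offspring links: r = (1/2)^3 = 1/8).
r to a half-sibling = 1/4 (half-sibs share one parent — one path of length 2: r = (1/2)^2 = 1/4).
r to an offspring = 1/2 (one parent–offspring link: r = (1/2)^1 = 1/2).
Summing one r·B term per recipient: 3·0.125·0.0199 + 4·0.25·0.135 + 3·0.5·0.061 = 0.2339625.

0.2339625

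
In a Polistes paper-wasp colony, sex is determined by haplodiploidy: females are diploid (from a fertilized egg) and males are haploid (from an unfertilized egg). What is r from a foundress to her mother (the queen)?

One meiotic link between diploid queen and diploid daughter: r = 1/2.

0.5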